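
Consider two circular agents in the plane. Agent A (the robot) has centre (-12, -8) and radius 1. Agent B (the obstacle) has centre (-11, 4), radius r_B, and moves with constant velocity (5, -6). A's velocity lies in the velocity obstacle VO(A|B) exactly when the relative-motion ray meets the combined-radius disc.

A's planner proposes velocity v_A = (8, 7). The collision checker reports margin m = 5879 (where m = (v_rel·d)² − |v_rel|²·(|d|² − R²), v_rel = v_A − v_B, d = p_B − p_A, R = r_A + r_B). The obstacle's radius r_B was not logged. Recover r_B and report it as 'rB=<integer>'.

m = 5879
d = (1, 12);  v_rel = (3, 13),  |v_rel|² = 178
v_rel×d = (3)·(12) − (13)·(1) = 23
since m = R²·178 − 23²:  R² = (529 + 5879) / 178 = 36
R = √36 = 6  ⇒  r_B = 6 − 1 = 5

rB=5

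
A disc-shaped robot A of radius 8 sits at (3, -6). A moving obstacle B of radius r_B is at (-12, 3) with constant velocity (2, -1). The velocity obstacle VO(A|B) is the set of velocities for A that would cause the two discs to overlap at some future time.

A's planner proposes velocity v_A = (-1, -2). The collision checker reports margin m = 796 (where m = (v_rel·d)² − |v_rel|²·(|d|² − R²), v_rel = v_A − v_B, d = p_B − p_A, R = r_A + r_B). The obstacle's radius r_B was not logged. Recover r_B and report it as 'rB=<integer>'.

m = 796
d = (-15, 9);  v_rel = (-3, -1),  |v_rel|² = 10
v_rel×d = (-3)·(9) − (-1)·(-15) = -42
since m = R²·10 − (-42)²:  R² = (1764 + 796) / 10 = 256
R = √256 = 16  ⇒  r_B = 16 − 8 = 8

rB=8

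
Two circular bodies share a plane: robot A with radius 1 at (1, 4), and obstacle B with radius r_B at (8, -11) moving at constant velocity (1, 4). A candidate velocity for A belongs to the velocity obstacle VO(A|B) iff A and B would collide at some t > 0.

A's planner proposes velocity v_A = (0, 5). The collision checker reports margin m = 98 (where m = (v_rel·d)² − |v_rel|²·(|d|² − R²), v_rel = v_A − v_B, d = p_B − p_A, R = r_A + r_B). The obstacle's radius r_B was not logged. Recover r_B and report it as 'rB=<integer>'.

m = 98
d = (7, -15);  v_rel = (-1, 1),  |v_rel|² = 2
v_rel×d = (-1)·(-15) − (1)·(7) = 8
since m = R²·2 − 8²:  R² = (64 + 98) / 2 = 81
R = √81 = 9  ⇒  r_B = 9 − 1 = 8

rB=8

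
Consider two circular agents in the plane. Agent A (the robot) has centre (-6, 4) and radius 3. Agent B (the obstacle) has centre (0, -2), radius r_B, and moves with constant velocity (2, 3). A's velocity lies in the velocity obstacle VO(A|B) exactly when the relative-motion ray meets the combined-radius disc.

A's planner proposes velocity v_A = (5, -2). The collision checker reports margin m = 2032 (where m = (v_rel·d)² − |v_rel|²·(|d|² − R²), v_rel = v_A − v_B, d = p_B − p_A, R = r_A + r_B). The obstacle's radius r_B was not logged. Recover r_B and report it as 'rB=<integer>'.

m = 2032
d = (6, -6);  v_rel = (3, -5),  |v_rel|² = 34
v_rel×d = (3)·(-6) − (-5)·(6) = 12
since m = R²·34 − 12²:  R² = (144 + 2032) / 34 = 64
R = √64 = 8  ⇒  r_B = 8 − 3 = 5

rB=5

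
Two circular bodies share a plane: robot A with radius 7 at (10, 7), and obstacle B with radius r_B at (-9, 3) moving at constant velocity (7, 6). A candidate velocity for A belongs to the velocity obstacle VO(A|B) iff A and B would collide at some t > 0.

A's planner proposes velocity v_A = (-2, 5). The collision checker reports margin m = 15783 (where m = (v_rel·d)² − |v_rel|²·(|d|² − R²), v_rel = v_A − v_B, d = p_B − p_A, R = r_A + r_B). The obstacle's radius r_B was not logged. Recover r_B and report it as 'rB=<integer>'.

m = 15783
d = (-19, -4);  v_rel = (-9, -1),  |v_rel|² = 82
v_rel×d = (-9)·(-4) − (-1)·(-19) = 17
since m = R²·82 − 17²:  R² = (289 + 15783) / 82 = 196
R = √196 = 14  ⇒  r_B = 14 − 7 = 7

rB=7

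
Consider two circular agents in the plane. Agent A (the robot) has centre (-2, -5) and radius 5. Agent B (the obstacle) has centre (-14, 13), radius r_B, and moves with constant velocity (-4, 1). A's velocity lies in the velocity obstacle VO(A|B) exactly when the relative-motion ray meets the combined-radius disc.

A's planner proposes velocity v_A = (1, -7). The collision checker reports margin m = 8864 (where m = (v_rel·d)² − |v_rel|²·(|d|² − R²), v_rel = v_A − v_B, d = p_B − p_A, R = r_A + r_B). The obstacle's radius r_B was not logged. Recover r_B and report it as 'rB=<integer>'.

m = 8864
d = (-12, 18);  v_rel = (5, -8),  |v_rel|² = 89
v_rel×d = (5)·(18) − (-8)·(-12) = -6
since m = R²·89 − (-6)²:  R² = (36 + 8864) / 89 = 100
R = √100 = 10  ⇒  r_B = 10 − 5 = 5

rB=5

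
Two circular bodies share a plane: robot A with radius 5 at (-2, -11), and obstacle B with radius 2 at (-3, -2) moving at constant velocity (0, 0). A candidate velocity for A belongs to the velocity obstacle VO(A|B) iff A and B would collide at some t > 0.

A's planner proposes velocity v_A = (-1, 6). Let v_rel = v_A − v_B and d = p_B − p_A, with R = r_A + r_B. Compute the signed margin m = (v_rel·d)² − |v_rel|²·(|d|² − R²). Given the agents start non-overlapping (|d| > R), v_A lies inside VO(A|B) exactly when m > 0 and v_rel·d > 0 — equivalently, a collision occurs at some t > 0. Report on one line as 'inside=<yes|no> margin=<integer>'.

d = (-1, 9),  |d|² = 82;  R = 5+2 = 7,  c = 82−7² = 33
v_rel = (-1, 6),  |v_rel|² = 37;  v_rel·d = (-1)·(-1) + (6)·(9) = 55
37·t² − 110·t + 33 = 0  ⇒  m = 55² − 37·33 = 1804
m = 1804 > 0,  v_rel·d = 55 > 0  ⇒  inside

inside=yes margin=1804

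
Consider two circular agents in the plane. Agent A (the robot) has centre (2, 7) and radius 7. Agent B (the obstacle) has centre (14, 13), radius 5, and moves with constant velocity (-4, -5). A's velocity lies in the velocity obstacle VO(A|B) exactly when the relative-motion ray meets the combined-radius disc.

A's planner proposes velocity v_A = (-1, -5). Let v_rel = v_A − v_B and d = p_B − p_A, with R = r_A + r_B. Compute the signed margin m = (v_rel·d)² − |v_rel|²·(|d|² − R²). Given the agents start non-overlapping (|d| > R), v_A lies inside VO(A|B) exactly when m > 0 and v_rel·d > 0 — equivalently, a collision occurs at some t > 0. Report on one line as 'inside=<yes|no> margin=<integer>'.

d = (12, 6),  |d|² = 180;  R = 7+5 = 12,  c = 180−12² = 36
v_rel = (3, 0),  |v_rel|² = 9;  v_rel·d = (3)·(12) + (0)·(6) = 36
9·t² − 72·t + 36 = 0  ⇒  m = 36² − 9·36 = 972
m = 972 > 0,  v_rel·d = 36 > 0  ⇒  inside

inside=yes margin=972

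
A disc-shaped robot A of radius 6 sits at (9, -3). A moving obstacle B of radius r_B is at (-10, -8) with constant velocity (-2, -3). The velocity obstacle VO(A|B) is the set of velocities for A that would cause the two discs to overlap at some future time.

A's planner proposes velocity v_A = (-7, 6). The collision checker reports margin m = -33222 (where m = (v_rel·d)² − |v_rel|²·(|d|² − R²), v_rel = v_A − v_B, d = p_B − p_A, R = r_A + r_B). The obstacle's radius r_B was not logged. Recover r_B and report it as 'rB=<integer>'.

m = -33222
d = (-19, -5);  v_rel = (-5, 9),  |v_rel|² = 106
v_rel×d = (-5)·(-5) − (9)·(-19) = 196
since m = R²·106 − 196²:  R² = (38416 + -33222) / 106 = 49
R = √49 = 7  ⇒  r_B = 7 − 6 = 1

rB=1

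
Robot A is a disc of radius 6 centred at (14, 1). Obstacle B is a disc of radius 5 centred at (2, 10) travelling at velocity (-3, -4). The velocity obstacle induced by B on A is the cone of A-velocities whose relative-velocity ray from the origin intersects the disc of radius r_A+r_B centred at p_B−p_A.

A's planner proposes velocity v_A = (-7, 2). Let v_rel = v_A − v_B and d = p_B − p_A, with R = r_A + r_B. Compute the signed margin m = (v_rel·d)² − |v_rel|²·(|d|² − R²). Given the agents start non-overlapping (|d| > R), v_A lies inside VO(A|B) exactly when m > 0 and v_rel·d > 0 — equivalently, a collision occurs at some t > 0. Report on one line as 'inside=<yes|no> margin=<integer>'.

d = (-12, 9),  |d|² = 225;  R = 6+5 = 11,  c = 225−11² = 104
v_rel = (-4, 6),  |v_rel|² = 52;  v_rel·d = (-4)·(-12) + (6)·(9) = 102
52·t² − 204·t + 104 = 0  ⇒  m = 102² − 52·104 = 4996
m = 4996 > 0,  v_rel·d = 102 > 0  ⇒  inside

inside=yes margin=4996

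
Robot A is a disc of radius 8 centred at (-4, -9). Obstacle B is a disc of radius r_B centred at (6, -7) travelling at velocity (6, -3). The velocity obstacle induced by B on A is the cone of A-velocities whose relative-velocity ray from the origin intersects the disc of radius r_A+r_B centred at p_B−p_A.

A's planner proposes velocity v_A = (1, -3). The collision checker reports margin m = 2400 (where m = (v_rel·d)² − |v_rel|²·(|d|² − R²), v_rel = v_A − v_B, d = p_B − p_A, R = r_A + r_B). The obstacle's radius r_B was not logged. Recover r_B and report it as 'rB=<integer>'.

m = 2400
d = (10, 2);  v_rel = (-5, 0),  |v_rel|² = 25
v_rel×d = (-5)·(2) − (0)·(10) = -10
since m = R²·25 − (-10)²:  R² = (100 + 2400) / 25 = 100
R = √100 = 10  ⇒  r_B = 10 − 8 = 2

rB=2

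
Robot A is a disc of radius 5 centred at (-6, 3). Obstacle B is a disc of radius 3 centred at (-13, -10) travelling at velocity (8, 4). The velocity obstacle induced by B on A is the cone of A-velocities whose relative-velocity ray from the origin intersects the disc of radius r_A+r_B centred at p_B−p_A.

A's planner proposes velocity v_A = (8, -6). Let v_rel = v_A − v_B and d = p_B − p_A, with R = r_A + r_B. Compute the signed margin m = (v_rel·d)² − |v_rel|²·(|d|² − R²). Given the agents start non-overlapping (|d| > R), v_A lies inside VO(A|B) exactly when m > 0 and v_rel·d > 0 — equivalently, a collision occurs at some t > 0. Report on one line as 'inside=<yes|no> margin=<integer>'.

d = (-7, -13),  |d|² = 218;  R = 5+3 = 8,  c = 218−8² = 154
v_rel = (0, -10),  |v_rel|² = 100;  v_rel·d = (0)·(-7) + (-10)·(-13) = 130
100·t² − 260·t + 154 = 0  ⇒  m = 130² − 100·154 = 1500
m = 1500 > 0,  v_rel·d = 130 > 0  ⇒  inside

inside=yes margin=1500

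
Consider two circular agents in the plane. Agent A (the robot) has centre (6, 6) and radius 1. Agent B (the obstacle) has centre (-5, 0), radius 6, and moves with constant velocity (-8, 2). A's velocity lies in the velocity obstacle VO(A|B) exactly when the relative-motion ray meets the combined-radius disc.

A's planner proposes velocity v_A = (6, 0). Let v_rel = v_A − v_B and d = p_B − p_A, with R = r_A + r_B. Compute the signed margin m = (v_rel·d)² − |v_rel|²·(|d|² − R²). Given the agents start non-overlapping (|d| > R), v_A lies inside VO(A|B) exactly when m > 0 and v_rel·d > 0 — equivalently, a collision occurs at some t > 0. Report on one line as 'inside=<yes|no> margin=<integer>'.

d = (-11, -6),  |d|² = 157;  R = 1+6 = 7,  c = 157−7² = 108
v_rel = (14, -2),  |v_rel|² = 200;  v_rel·d = (14)·(-11) + (-2)·(-6) = -142
200·t² + 284·t + 108 = 0  ⇒  m = (-142)² − 200·108 = -1436
m = -1436 < 0,  v_rel·d = -142 < 0  ⇒  outside

inside=no margin=-1436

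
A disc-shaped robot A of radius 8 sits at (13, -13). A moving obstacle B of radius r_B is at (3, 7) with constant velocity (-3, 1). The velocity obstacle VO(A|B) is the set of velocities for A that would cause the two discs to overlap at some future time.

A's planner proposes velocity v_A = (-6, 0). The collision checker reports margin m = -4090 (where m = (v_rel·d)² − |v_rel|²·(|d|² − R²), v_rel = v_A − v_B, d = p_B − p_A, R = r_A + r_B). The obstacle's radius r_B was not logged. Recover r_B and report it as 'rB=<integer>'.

m = -4090
d = (-10, 20);  v_rel = (-3, -1),  |v_rel|² = 10
v_rel×d = (-3)·(20) − (-1)·(-10) = -70
since m = R²·10 − (-70)²:  R² = (4900 + -4090) / 10 = 81
R = √81 = 9  ⇒  r_B = 9 − 8 = 1

rB=1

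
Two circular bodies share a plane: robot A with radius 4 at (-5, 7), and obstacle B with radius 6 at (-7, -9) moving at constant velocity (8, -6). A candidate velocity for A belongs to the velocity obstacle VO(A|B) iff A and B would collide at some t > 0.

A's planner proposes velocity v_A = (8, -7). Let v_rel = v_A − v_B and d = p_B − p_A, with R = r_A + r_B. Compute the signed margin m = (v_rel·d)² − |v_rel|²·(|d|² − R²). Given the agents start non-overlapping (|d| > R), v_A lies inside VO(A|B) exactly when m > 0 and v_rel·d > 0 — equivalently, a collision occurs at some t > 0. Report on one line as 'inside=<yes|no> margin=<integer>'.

d = (-2, -16),  |d|² = 260;  R = 4+6 = 10,  c = 260−10² = 160
v_rel = (0, -1),  |v_rel|² = 1;  v_rel·d = (0)·(-2) + (-1)·(-16) = 16
1·t² − 32·t + 160 = 0  ⇒  m = 16² − 1·160 = 96
m = 96 > 0,  v_rel·d = 16 > 0  ⇒  inside

inside=yes margin=96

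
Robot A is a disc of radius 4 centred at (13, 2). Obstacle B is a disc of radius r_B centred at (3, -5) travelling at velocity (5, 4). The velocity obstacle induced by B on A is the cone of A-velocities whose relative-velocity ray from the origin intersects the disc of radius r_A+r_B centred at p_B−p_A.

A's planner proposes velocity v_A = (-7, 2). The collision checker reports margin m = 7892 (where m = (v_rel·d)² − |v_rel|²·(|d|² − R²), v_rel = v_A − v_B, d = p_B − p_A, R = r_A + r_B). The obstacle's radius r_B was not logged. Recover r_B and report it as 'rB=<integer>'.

m = 7892
d = (-10, -7);  v_rel = (-12, -2),  |v_rel|² = 148
v_rel×d = (-12)·(-7) − (-2)·(-10) = 64
since m = R²·148 − 64²:  R² = (4096 + 7892) / 148 = 81
R = √81 = 9  ⇒  r_B = 9 − 4 = 5

rB=5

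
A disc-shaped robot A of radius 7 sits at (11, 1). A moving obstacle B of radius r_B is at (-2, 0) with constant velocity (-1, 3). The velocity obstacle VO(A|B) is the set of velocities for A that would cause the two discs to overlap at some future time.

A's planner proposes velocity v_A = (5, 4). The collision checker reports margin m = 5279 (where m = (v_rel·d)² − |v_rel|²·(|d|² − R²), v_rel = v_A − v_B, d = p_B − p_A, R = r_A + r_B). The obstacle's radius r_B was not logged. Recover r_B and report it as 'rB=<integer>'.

m = 5279
d = (-13, -1);  v_rel = (6, 1),  |v_rel|² = 37
v_rel×d = (6)·(-1) − (1)·(-13) = 7
since m = R²·37 − 7²:  R² = (49 + 5279) / 37 = 144
R = √144 = 12  ⇒  r_B = 12 − 7 = 5

rB=5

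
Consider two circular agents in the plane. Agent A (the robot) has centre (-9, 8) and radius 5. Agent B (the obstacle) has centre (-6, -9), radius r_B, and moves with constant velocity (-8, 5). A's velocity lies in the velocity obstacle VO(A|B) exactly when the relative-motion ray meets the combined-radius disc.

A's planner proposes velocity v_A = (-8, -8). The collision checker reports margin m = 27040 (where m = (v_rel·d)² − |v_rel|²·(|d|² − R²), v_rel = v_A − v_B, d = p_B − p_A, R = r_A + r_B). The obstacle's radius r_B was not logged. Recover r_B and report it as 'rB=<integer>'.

m = 27040
d = (3, -17);  v_rel = (0, -13),  |v_rel|² = 169
v_rel×d = (0)·(-17) − (-13)·(3) = 39
since m = R²·169 − 39²:  R² = (1521 + 27040) / 169 = 169
R = √169 = 13  ⇒  r_B = 13 − 5 = 8

rB=8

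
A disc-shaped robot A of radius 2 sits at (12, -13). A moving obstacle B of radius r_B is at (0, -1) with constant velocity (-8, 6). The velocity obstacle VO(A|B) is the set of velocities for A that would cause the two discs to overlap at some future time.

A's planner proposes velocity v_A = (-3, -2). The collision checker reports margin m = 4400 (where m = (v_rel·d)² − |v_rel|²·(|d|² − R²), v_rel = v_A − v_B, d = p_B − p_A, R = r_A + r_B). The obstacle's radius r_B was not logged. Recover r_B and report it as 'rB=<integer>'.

m = 4400
d = (-12, 12);  v_rel = (5, -8),  |v_rel|² = 89
v_rel×d = (5)·(12) − (-8)·(-12) = -36
since m = R²·89 − (-36)²:  R² = (1296 + 4400) / 89 = 64
R = √64 = 8  ⇒  r_B = 8 − 2 = 6

rB=6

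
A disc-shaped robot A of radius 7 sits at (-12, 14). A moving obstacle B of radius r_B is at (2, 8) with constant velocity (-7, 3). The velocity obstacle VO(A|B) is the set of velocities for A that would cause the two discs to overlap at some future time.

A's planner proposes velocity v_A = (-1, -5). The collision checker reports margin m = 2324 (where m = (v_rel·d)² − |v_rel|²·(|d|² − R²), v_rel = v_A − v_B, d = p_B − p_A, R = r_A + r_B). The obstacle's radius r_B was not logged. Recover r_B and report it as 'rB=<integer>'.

m = 2324
d = (14, -6);  v_rel = (6, -8),  |v_rel|² = 100
v_rel×d = (6)·(-6) − (-8)·(14) = 76
since m = R²·100 − 76²:  R² = (5776 + 2324) / 100 = 81
R = √81 = 9  ⇒  r_B = 9 − 7 = 2

rB=2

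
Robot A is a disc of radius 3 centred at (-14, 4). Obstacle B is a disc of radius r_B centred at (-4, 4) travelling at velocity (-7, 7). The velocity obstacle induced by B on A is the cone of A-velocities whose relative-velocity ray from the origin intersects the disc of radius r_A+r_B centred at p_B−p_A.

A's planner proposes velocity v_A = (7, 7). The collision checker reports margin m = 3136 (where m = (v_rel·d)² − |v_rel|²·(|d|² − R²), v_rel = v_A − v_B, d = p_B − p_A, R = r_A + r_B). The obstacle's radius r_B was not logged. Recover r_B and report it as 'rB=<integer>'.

m = 3136
d = (10, 0);  v_rel = (14, 0),  |v_rel|² = 196
v_rel×d = (14)·(0) − (0)·(10) = 0
since m = R²·196 − 0²:  R² = (0 + 3136) / 196 = 16
R = √16 = 4  ⇒  r_B = 4 − 3 = 1

rB=1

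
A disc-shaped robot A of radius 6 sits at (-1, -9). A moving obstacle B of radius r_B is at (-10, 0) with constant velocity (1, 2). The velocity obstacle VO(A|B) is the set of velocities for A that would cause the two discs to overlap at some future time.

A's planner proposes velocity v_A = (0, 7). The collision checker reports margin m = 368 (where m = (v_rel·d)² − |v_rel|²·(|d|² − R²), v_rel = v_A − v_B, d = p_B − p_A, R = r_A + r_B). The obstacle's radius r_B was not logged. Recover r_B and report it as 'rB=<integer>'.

m = 368
d = (-9, 9);  v_rel = (-1, 5),  |v_rel|² = 26
v_rel×d = (-1)·(9) − (5)·(-9) = 36
since m = R²·26 − 36²:  R² = (1296 + 368) / 26 = 64
R = √64 = 8  ⇒  r_B = 8 − 6 = 2

rB=2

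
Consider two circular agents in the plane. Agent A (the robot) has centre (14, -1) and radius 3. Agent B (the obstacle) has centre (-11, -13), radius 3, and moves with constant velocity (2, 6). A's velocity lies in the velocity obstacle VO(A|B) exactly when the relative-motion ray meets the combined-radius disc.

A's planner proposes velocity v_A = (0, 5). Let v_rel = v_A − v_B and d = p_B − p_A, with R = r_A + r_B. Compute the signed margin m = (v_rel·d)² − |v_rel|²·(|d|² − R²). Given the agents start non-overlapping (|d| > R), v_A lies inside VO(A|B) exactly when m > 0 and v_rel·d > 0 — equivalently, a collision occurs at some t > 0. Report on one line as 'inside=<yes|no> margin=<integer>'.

d = (-25, -12),  |d|² = 769;  R = 3+3 = 6,  c = 769−6² = 733
v_rel = (-2, -1),  |v_rel|² = 5;  v_rel·d = (-2)·(-25) + (-1)·(-12) = 62
5·t² − 124·t + 733 = 0  ⇒  m = 62² − 5·733 = 179
m = 179 > 0,  v_rel·d = 62 > 0  ⇒  inside

inside=yes margin=179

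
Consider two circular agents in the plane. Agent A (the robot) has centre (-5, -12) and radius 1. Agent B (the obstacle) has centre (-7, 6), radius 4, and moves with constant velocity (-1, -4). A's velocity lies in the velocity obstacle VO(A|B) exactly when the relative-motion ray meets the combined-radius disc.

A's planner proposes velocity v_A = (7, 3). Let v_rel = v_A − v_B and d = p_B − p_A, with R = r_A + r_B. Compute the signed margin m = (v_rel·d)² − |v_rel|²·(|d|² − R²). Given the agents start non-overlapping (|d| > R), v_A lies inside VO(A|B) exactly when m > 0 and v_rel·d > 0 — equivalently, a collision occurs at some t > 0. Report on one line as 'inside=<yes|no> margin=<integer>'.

d = (-2, 18),  |d|² = 328;  R = 1+4 = 5,  c = 328−5² = 303
v_rel = (8, 7),  |v_rel|² = 113;  v_rel·d = (8)·(-2) + (7)·(18) = 110
113·t² − 220·t + 303 = 0  ⇒  m = 110² − 113·303 = -22139
m = -22139 < 0,  v_rel·d = 110 > 0  ⇒  outside

inside=no margin=-22139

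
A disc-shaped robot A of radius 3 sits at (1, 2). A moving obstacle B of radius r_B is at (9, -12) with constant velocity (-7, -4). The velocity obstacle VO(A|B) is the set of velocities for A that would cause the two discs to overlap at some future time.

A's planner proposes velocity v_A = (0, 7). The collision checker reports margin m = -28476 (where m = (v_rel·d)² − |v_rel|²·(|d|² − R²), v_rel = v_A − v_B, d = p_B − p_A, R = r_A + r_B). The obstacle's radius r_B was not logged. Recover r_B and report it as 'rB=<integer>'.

m = -28476
d = (8, -14);  v_rel = (7, 11),  |v_rel|² = 170
v_rel×d = (7)·(-14) − (11)·(8) = -186
since m = R²·170 − (-186)²:  R² = (34596 + -28476) / 170 = 36
R = √36 = 6  ⇒  r_B = 6 − 3 = 3

rB=3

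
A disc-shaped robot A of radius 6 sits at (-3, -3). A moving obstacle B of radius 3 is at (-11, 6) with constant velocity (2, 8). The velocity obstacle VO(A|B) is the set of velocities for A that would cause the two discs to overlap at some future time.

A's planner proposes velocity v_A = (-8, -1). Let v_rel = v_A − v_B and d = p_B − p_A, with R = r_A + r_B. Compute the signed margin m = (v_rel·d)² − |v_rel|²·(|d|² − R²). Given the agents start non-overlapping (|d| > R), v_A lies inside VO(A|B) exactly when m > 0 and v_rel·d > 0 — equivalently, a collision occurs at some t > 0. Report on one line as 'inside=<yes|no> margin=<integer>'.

d = (-8, 9),  |d|² = 145;  R = 6+3 = 9,  c = 145−9² = 64
v_rel = (-10, -9),  |v_rel|² = 181;  v_rel·d = (-10)·(-8) + (-9)·(9) = -1
181·t² + 2·t + 64 = 0  ⇒  m = (-1)² − 181·64 = -11583
m = -11583 < 0,  v_rel·d = -1 < 0  ⇒  outside

inside=no margin=-11583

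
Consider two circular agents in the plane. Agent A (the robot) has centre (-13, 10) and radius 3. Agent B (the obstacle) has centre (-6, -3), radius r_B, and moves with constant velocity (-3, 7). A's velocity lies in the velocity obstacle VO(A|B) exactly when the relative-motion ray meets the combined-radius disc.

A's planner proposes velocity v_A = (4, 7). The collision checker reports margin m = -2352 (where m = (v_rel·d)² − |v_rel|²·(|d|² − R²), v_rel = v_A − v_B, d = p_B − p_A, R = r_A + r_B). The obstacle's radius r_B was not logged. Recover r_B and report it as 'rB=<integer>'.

m = -2352
d = (7, -13);  v_rel = (7, 0),  |v_rel|² = 49
v_rel×d = (7)·(-13) − (0)·(7) = -91
since m = R²·49 − (-91)²:  R² = (8281 + -2352) / 49 = 121
R = √121 = 11  ⇒  r_B = 11 − 3 = 8

rB=8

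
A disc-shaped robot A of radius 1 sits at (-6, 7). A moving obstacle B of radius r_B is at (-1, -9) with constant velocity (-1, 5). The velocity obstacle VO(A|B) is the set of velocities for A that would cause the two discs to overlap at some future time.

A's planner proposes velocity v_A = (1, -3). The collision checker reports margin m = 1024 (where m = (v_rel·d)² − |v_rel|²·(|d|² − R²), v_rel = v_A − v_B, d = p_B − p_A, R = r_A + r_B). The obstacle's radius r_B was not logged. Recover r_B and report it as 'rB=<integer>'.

m = 1024
d = (5, -16);  v_rel = (2, -8),  |v_rel|² = 68
v_rel×d = (2)·(-16) − (-8)·(5) = 8
since m = R²·68 − 8²:  R² = (64 + 1024) / 68 = 16
R = √16 = 4  ⇒  r_B = 4 − 1 = 3

rB=3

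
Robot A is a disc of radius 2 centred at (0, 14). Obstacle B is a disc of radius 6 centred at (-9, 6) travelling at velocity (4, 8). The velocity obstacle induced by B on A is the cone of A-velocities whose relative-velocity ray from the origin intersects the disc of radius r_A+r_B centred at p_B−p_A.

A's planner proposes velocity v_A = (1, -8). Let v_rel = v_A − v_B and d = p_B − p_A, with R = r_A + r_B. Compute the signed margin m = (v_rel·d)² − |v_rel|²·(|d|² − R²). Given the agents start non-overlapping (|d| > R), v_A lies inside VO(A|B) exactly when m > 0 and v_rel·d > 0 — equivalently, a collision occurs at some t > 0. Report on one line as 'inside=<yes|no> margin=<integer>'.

d = (-9, -8),  |d|² = 145;  R = 2+6 = 8,  c = 145−8² = 81
v_rel = (-3, -16),  |v_rel|² = 265;  v_rel·d = (-3)·(-9) + (-16)·(-8) = 155
265·t² − 310·t + 81 = 0  ⇒  m = 155² − 265·81 = 2560
m = 2560 > 0,  v_rel·d = 155 > 0  ⇒  inside

inside=yes margin=2560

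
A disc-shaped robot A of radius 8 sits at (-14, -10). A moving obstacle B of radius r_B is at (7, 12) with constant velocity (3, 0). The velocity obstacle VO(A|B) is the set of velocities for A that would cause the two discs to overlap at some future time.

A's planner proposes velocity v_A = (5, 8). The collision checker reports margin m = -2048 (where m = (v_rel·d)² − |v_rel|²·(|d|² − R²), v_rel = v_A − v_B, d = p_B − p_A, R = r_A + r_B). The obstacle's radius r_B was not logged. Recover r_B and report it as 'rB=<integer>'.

m = -2048
d = (21, 22);  v_rel = (2, 8),  |v_rel|² = 68
v_rel×d = (2)·(22) − (8)·(21) = -124
since m = R²·68 − (-124)²:  R² = (15376 + -2048) / 68 = 196
R = √196 = 14  ⇒  r_B = 14 − 8 = 6

rB=6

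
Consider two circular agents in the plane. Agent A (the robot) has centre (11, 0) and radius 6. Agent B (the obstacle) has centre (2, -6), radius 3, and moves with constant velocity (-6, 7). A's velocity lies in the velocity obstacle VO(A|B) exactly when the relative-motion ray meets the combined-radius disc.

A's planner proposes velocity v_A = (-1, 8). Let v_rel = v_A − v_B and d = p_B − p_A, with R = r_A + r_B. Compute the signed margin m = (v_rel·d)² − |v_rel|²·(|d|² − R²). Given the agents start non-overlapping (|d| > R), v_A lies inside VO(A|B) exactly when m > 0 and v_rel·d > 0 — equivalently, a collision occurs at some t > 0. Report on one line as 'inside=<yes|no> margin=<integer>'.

d = (-9, -6),  |d|² = 117;  R = 6+3 = 9,  c = 117−9² = 36
v_rel = (5, 1),  |v_rel|² = 26;  v_rel·d = (5)·(-9) + (1)·(-6) = -51
26·t² + 102·t + 36 = 0  ⇒  m = (-51)² − 26·36 = 1665
m = 1665 > 0,  v_rel·d = -51 < 0  ⇒  outside

inside=no margin=1665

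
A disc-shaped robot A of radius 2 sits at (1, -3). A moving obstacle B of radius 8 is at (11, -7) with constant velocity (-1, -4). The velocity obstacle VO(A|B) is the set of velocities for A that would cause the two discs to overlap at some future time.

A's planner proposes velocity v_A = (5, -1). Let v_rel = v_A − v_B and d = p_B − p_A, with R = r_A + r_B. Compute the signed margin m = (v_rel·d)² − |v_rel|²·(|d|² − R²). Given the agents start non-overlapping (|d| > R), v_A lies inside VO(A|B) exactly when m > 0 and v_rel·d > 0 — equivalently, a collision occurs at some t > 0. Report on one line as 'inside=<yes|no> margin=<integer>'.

d = (10, -4),  |d|² = 116;  R = 2+8 = 10,  c = 116−10² = 16
v_rel = (6, 3),  |v_rel|² = 45;  v_rel·d = (6)·(10) + (3)·(-4) = 48
45·t² − 96·t + 16 = 0  ⇒  m = 48² − 45·16 = 1584
m = 1584 > 0,  v_rel·d = 48 > 0  ⇒  inside

inside=yes margin=1584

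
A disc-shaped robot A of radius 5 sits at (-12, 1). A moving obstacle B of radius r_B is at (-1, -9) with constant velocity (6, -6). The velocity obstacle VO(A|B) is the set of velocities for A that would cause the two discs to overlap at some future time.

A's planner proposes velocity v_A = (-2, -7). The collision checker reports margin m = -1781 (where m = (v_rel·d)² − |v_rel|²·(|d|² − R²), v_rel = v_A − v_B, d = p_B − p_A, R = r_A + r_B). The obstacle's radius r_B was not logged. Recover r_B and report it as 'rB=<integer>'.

m = -1781
d = (11, -10);  v_rel = (-8, -1),  |v_rel|² = 65
v_rel×d = (-8)·(-10) − (-1)·(11) = 91
since m = R²·65 − 91²:  R² = (8281 + -1781) / 65 = 100
R = √100 = 10  ⇒  r_B = 10 − 5 = 5

rB=5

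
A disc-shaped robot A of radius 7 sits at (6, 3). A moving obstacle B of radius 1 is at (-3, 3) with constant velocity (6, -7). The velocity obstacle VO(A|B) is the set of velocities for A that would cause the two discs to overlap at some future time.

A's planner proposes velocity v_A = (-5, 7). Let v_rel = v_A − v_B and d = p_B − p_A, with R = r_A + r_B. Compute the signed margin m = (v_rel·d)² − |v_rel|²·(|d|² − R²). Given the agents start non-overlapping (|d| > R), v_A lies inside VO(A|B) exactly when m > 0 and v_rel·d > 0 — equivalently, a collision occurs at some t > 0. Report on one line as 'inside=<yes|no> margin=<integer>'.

d = (-9, 0),  |d|² = 81;  R = 7+1 = 8,  c = 81−8² = 17
v_rel = (-11, 14),  |v_rel|² = 317;  v_rel·d = (-11)·(-9) + (14)·(0) = 99
317·t² − 198·t + 17 = 0  ⇒  m = 99² − 317·17 = 4412
m = 4412 > 0,  v_rel·d = 99 > 0  ⇒  inside

inside=yes margin=4412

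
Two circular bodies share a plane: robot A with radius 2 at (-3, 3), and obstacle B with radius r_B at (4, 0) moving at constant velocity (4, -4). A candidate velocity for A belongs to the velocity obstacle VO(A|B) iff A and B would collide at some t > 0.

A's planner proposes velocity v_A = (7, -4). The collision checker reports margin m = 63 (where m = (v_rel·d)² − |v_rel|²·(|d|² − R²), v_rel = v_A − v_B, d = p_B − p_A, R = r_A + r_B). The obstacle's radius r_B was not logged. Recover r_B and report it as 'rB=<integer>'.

m = 63
d = (7, -3);  v_rel = (3, 0),  |v_rel|² = 9
v_rel×d = (3)·(-3) − (0)·(7) = -9
since m = R²·9 − (-9)²:  R² = (81 + 63) / 9 = 16
R = √16 = 4  ⇒  r_B = 4 − 2 = 2

rB=2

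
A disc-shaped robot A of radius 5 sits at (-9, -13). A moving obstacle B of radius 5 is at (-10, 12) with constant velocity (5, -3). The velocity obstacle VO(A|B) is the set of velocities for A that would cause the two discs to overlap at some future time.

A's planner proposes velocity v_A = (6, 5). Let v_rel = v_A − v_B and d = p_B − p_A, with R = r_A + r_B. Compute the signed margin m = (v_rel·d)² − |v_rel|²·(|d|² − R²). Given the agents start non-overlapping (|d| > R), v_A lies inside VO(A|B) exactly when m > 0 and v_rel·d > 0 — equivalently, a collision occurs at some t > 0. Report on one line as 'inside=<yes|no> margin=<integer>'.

d = (-1, 25),  |d|² = 626;  R = 5+5 = 10,  c = 626−10² = 526
v_rel = (1, 8),  |v_rel|² = 65;  v_rel·d = (1)·(-1) + (8)·(25) = 199
65·t² − 398·t + 526 = 0  ⇒  m = 199² − 65·526 = 5411
m = 5411 > 0,  v_rel·d = 199 > 0  ⇒  inside

inside=yes margin=5411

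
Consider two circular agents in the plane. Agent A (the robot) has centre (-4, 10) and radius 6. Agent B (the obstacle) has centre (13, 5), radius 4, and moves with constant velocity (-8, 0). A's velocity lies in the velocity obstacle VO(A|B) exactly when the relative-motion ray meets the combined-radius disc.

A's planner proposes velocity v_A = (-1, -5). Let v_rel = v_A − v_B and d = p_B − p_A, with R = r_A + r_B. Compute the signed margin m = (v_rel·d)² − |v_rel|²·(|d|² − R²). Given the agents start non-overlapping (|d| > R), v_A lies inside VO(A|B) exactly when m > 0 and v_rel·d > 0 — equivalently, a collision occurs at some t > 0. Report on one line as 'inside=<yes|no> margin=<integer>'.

d = (17, -5),  |d|² = 314;  R = 6+4 = 10,  c = 314−10² = 214
v_rel = (7, -5),  |v_rel|² = 74;  v_rel·d = (7)·(17) + (-5)·(-5) = 144
74·t² − 288·t + 214 = 0  ⇒  m = 144² − 74·214 = 4900
m = 4900 > 0,  v_rel·d = 144 > 0  ⇒  inside

inside=yes margin=4900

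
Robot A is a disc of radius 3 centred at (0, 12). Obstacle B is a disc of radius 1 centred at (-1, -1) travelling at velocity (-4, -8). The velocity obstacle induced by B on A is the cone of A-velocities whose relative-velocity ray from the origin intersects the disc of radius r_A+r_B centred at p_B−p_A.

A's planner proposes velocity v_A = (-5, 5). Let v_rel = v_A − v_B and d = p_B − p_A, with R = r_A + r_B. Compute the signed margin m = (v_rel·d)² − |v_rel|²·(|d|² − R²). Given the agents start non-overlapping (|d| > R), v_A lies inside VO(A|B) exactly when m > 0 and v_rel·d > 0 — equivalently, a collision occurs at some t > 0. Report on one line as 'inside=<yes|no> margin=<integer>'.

d = (-1, -13),  |d|² = 170;  R = 3+1 = 4,  c = 170−4² = 154
v_rel = (-1, 13),  |v_rel|² = 170;  v_rel·d = (-1)·(-1) + (13)·(-13) = -168
170·t² + 336·t + 154 = 0  ⇒  m = (-168)² − 170·154 = 2044
m = 2044 > 0,  v_rel·d = -168 < 0  ⇒  outside

inside=no margin=2044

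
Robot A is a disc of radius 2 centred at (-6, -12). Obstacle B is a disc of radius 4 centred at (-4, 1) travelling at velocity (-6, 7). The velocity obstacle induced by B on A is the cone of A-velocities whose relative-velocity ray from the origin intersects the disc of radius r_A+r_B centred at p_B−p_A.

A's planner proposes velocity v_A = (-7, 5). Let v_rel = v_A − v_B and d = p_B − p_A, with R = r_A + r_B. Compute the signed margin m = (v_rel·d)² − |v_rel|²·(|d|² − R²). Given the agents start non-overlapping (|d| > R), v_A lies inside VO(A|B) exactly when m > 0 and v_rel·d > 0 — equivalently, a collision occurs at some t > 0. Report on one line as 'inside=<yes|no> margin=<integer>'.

d = (2, 13),  |d|² = 173;  R = 2+4 = 6,  c = 173−6² = 137
v_rel = (-1, -2),  |v_rel|² = 5;  v_rel·d = (-1)·(2) + (-2)·(13) = -28
5·t² + 56·t + 137 = 0  ⇒  m = (-28)² − 5·137 = 99
m = 99 > 0,  v_rel·d = -28 < 0  ⇒  outside

inside=no margin=99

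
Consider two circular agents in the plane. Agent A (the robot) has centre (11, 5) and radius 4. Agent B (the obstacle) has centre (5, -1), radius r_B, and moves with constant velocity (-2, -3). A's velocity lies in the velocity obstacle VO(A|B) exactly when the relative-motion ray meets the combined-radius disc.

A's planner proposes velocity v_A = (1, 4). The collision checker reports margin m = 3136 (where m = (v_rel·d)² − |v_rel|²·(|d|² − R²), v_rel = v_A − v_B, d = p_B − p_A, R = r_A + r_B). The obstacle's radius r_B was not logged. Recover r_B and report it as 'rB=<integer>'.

m = 3136
d = (-6, -6);  v_rel = (3, 7),  |v_rel|² = 58
v_rel×d = (3)·(-6) − (7)·(-6) = 24
since m = R²·58 − 24²:  R² = (576 + 3136) / 58 = 64
R = √64 = 8  ⇒  r_B = 8 − 4 = 4

rB=4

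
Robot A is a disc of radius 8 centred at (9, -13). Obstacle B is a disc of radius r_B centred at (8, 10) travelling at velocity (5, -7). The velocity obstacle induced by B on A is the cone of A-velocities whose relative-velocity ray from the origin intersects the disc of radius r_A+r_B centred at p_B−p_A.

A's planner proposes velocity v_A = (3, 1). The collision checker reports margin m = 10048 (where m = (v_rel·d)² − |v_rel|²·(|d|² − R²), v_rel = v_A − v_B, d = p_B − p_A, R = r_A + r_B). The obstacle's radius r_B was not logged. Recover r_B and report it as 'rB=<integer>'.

m = 10048
d = (-1, 23);  v_rel = (-2, 8),  |v_rel|² = 68
v_rel×d = (-2)·(23) − (8)·(-1) = -38
since m = R²·68 − (-38)²:  R² = (1444 + 10048) / 68 = 169
R = √169 = 13  ⇒  r_B = 13 − 8 = 5

rB=5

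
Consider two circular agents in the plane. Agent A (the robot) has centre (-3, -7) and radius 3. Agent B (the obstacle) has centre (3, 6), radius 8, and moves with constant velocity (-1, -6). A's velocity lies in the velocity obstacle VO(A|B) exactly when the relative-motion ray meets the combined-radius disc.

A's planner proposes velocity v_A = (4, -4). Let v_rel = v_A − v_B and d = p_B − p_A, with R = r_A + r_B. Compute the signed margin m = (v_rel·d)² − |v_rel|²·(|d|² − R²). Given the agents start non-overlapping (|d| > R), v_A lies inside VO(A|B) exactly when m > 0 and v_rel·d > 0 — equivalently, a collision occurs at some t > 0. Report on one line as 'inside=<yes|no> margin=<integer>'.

d = (6, 13),  |d|² = 205;  R = 3+8 = 11,  c = 205−11² = 84
v_rel = (5, 2),  |v_rel|² = 29;  v_rel·d = (5)·(6) + (2)·(13) = 56
29·t² − 112·t + 84 = 0  ⇒  m = 56² − 29·84 = 700
m = 700 > 0,  v_rel·d = 56 > 0  ⇒  inside

inside=yes margin=700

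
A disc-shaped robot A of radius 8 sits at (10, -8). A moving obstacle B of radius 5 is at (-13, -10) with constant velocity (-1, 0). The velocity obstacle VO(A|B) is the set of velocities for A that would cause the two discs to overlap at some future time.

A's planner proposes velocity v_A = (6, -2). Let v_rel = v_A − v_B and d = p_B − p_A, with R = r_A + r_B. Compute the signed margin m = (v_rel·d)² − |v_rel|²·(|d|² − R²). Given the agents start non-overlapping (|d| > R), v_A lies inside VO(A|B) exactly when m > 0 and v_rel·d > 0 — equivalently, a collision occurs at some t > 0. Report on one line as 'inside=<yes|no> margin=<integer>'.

d = (-23, -2),  |d|² = 533;  R = 8+5 = 13,  c = 533−13² = 364
v_rel = (7, -2),  |v_rel|² = 53;  v_rel·d = (7)·(-23) + (-2)·(-2) = -157
53·t² + 314·t + 364 = 0  ⇒  m = (-157)² − 53·364 = 5357
m = 5357 > 0,  v_rel·d = -157 < 0  ⇒  outside

inside=no margin=5357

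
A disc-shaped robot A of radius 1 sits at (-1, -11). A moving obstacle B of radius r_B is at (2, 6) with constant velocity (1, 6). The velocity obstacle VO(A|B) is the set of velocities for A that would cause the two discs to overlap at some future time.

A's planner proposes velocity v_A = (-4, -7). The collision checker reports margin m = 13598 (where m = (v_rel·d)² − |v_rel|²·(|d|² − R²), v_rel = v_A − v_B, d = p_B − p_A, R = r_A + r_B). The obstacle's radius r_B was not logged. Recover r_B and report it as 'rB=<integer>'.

m = 13598
d = (3, 17);  v_rel = (-5, -13),  |v_rel|² = 194
v_rel×d = (-5)·(17) − (-13)·(3) = -46
since m = R²·194 − (-46)²:  R² = (2116 + 13598) / 194 = 81
R = √81 = 9  ⇒  r_B = 9 − 1 = 8

rB=8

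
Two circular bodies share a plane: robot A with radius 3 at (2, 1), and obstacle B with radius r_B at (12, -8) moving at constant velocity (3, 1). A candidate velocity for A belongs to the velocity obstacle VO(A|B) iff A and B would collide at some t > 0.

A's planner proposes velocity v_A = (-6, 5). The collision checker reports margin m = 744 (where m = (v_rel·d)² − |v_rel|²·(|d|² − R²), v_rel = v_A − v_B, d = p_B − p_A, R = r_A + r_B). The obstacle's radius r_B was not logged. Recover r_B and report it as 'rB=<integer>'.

m = 744
d = (10, -9);  v_rel = (-9, 4),  |v_rel|² = 97
v_rel×d = (-9)·(-9) − (4)·(10) = 41
since m = R²·97 − 41²:  R² = (1681 + 744) / 97 = 25
R = √25 = 5  ⇒  r_B = 5 − 3 = 2

rB=2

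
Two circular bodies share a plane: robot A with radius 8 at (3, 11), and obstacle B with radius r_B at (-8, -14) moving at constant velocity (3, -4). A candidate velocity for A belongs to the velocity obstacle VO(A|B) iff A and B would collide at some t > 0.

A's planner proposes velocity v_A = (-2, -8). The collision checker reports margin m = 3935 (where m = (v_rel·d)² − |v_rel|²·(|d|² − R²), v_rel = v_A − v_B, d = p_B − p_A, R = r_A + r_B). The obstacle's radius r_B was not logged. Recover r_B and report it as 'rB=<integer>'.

m = 3935
d = (-11, -25);  v_rel = (-5, -4),  |v_rel|² = 41
v_rel×d = (-5)·(-25) − (-4)·(-11) = 81
since m = R²·41 − 81²:  R² = (6561 + 3935) / 41 = 256
R = √256 = 16  ⇒  r_B = 16 − 8 = 8

rB=8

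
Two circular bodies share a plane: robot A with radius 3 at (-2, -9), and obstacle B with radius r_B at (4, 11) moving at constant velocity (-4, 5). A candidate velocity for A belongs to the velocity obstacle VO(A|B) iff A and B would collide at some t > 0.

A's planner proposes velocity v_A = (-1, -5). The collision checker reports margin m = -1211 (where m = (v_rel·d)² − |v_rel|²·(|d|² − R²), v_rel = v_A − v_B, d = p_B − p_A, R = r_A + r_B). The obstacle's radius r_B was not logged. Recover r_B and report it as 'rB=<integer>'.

m = -1211
d = (6, 20);  v_rel = (3, -10),  |v_rel|² = 109
v_rel×d = (3)·(20) − (-10)·(6) = 120
since m = R²·109 − 120²:  R² = (14400 + -1211) / 109 = 121
R = √121 = 11  ⇒  r_B = 11 − 3 = 8

rB=8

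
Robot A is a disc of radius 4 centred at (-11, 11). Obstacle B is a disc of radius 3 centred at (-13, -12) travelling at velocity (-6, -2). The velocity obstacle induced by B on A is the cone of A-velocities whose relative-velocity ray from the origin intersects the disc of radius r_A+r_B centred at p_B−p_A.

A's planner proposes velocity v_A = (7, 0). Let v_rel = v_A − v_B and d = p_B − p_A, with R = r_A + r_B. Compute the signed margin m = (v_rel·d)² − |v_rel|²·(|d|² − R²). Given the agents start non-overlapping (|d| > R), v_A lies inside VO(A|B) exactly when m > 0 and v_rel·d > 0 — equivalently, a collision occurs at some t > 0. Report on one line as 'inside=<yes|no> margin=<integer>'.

d = (-2, -23),  |d|² = 533;  R = 4+3 = 7,  c = 533−7² = 484
v_rel = (13, 2),  |v_rel|² = 173;  v_rel·d = (13)·(-2) + (2)·(-23) = -72
173·t² + 144·t + 484 = 0  ⇒  m = (-72)² − 173·484 = -78548
m = -78548 < 0,  v_rel·d = -72 < 0  ⇒  outside

inside=no margin=-78548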